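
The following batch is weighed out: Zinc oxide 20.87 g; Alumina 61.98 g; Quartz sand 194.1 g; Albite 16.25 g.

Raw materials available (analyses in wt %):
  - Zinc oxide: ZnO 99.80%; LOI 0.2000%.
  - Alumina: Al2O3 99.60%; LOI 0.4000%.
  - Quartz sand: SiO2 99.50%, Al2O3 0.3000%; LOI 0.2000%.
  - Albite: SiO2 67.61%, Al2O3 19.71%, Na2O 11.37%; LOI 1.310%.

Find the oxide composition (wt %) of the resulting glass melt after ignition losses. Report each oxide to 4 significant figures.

Each numeric step maintains full precision in every operation. The intermediate values are displayed, rounded to 4 significant digits, within the worked lines. Every reported result carries a single rounding; derived quantities, which include totals, four oxide percentages, the yield, net glass mass, LOI, are computed at full precision, as given in either problem or answer, starting from the weights on 292.3 g of glass.
Oxide-by-oxide delivered mass:
  SiO2: 194.1·0.9950 + 16.25·0.6761 = 204.1 g
  ZnO: 20.87·0.9980 = 20.83 g
  Al2O3: 61.98·0.9960 + 194.1·0.003000 + 16.25·0.1971 = 65.52 g
  Na2O: 16.25·0.1137 = 1.848 g
LOI: 20.87·0.002000 + 61.98·0.004000 + 194.1·0.002000 + 16.25·0.01310 = 0.8907 g
Resulting glass, batch − LOI: 293.2 − 0.8907 = 292.3 g (matching Σ of the oxides)
percent share: oxide ÷ glass, ×100

Glass mass = 292.3 g (batch 293.2 − LOI 0.8907).
Composition: SiO2 69.83%, ZnO 7.125%, Al2O3 22.41%, Na2O 0.6321%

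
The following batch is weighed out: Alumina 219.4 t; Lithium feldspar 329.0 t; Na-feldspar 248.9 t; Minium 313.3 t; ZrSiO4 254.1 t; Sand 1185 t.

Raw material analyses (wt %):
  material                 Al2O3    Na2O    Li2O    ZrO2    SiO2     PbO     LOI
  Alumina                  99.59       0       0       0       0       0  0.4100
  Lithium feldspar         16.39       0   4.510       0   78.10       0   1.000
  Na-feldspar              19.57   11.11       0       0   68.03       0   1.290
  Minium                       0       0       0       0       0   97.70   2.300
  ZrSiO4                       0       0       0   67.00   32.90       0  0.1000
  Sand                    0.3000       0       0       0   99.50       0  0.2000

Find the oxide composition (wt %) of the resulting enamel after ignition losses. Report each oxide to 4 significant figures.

Glass mass = 2532 t (batch 2550 − LOI 17.23).
Composition: Al2O3 12.82%, Na2O 1.092%, Li2O 0.5859%, ZrO2 6.723%, SiO2 66.69%, PbO 12.09%

Intermediates are shown (rounded to 4 significant figures) as written. Each numeric step maintains exact precision from start to finish. Each reported result is rounded a single time. Derived quantities, including six oxide percentages, glass mass, the yield, totals, LOI, are rebuilt starting from the weights per 2532 t of glass at exact precision as set out in either problem or answer.
Oxide masses out of the charge:
  Al2O3: 219.4·0.9959 + 329.0·0.1639 + 248.9·0.1957 + 1185·0.003000 = 324.7 t
  Na2O: 248.9·0.1111 = 27.65 t
  Li2O: 329.0·0.04510 = 14.84 t
  ZrO2: 254.1·0.6700 = 170.2 t
  SiO2: 329.0·0.7810 + 248.9·0.6803 + 254.1·0.3290 + 1185·0.9950 = 1689 t
  PbO: 313.3·0.9770 = 306.1 t
LOI: 219.4·0.004100 + 329.0·0.01000 + 248.9·0.01290 + 313.3·0.02300 + 254.1·0.001000 + 1185·0.002000 = 17.23 t
The glass mass, total less LOI, = 2550 − 17.23 = 2532 t (= Σ oxide masses)
each oxide over glass, ×100, is wt %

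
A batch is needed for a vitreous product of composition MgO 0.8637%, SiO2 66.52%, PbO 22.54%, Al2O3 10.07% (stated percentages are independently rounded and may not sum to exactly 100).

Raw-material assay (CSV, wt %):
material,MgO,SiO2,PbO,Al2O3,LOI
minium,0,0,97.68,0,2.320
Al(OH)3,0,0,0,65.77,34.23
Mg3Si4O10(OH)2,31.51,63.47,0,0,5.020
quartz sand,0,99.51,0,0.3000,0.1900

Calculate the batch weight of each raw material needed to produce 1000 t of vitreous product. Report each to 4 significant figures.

Batch per 1000 t vitreous product:
  minium: 230.8 t
  Al(OH)3: 150.1 t
  Mg3Si4O10(OH)2: 27.41 t
  quartz sand: 651.0 t
Total batch = 1059 t; LOI loss = 59.35 t; yield = 94.40%

All arithmetic holds full precision from first step to last. Mid-chain values appear rounded to 4 significant digits on the page; every reported result includes exactly one rounding. All derived quantities are computed from the batch weights for 1000 t of glass in exact precision (the four compositions, glass mass, the yield, the totals, LOI) exactly as printed in question or answer.
The oxide mass targets at 1000 t vitreous product:
  MgO: 0.8637% × 1000 = 8.637 t
  SiO2: 66.52% × 1000 = 665.2 t
  PbO: 22.54% × 1000 = 225.4 t
  Al2O3: 10.07% × 1000 = 100.7 t
Balance tally, oxide-wise, working from each reported weight, under the basis named above (summed amounts equal target values modulo rounding of the values):
  MgO: 27.41·0.3151 = 8.637 t (target 8.637 t)
  SiO2: 27.41·0.6347 + 651.0·0.9951 = 665.2 t (target 665.2 t)
  PbO: 230.8·0.9768 = 225.4 t (target 225.4 t)
  Al2O3: 150.1·0.6577 + 651.0·0.003000 = 100.7 t (target 100.7 t)
Glass mass check: total charge less LOI = 1000 t (oxide target masses add up to 999.9 t; the stated basis being 1000 t — differing by rounding only).
Total batch = Σ batch = 1059 t; loss to ignition Σ batch·LOI = 59.35 t; yield: glass divided by total = 94.40%.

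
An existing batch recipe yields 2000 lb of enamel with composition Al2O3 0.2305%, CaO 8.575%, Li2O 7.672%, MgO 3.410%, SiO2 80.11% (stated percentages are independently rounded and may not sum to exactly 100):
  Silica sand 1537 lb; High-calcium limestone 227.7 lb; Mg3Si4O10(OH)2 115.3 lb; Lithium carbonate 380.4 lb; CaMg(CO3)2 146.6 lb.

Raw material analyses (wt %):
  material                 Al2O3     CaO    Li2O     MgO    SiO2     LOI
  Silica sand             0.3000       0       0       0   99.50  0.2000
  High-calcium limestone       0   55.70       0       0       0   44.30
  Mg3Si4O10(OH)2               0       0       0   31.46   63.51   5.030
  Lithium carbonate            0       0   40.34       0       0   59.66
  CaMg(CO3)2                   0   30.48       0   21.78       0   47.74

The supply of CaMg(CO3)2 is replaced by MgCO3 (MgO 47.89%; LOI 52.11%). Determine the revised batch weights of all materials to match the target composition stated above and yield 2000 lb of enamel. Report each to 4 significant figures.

Revised batch per 2000 lb enamel:
  Silica sand: 1537 lb
  High-calcium limestone: 307.9 lb
  Mg3Si4O10(OH)2: 115.3 lb
  Lithium carbonate: 380.4 lb
  MgCO3: 66.68 lb
Total batch = 2407 lb; LOI loss = 407.0 lb

Mid-chain values are displayed (rounded to 4 significant digits) alongside each step. All internal work holds full precision through the solve. Every reported number carries a single rounding — derived quantities, including totals, yield, the five compositions, net glass mass, ignition loss, are carried from the batch weights per 2000 lb of glass in full precision exactly as shown in the problem or answer text.
Oxide-by-oxide targets in 2000 lb enamel:
  Al2O3: 0.2305% × 2000 = 4.610 lb
  CaO: 8.575% × 2000 = 171.5 lb
  Li2O: 7.672% × 2000 = 153.4 lb
  MgO: 3.410% × 2000 = 68.20 lb
  SiO2: 80.11% × 2000 = 1602 lb
Balance tally, oxide-wise, on the weights just shown, at the basis given (target by target, the sums agree inside rounding margins):
  Al2O3: 1537·0.003000 = 4.611 lb (target 4.610 lb)
  CaO: 307.9·0.5570 = 171.5 lb (target 171.5 lb)
  Li2O: 380.4·0.4034 = 153.5 lb (target 153.4 lb)
  MgO: 115.3·0.3146 + 66.68·0.4789 = 68.21 lb (target 68.20 lb)
  SiO2: 1537·0.9950 + 115.3·0.6351 = 1603 lb (target 1602 lb)
Mass balance on the glass: total batch − LOI = 2000 lb (per-oxide target masses sum to 2000 lb; with the basis standing at 2000 lb — a pure rounding effect).
Batch total: Σ batch = 2407 lb; ignition loss, Σ(batch × LOI) = 407.0 lb; the yield ratio, glass ÷ batch: 83.09%.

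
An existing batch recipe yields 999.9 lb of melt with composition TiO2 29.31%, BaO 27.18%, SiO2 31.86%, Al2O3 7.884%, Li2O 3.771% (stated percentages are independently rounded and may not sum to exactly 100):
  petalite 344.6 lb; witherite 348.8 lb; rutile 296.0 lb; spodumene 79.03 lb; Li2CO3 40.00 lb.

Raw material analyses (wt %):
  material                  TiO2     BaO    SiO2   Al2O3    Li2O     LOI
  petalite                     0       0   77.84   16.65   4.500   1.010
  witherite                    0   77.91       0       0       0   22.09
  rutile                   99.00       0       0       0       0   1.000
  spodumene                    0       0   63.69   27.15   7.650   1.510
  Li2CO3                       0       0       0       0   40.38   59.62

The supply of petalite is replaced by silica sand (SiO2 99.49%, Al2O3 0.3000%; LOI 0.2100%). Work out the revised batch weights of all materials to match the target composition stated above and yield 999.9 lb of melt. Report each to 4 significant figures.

All internal work maintains full float precision through every step — mid-chain values are printed, with 4-significant-figure rounding, within the worked lines. Each reported number carries a single rounding. All derived quantities, which include glass mass, LOI, the yield, five oxide percentages, the totals, are rebuilt in full float precision, as they appear in the question or the answer, starting from the weights per 999.9 lb of glass.
Target masses of each oxide per 999.9 lb melt:
  TiO2: 29.31% × 999.9 = 293.1 lb
  BaO: 27.18% × 999.9 = 271.8 lb
  SiO2: 31.86% × 999.9 = 318.6 lb
  Al2O3: 7.884% × 999.9 = 78.83 lb
  Li2O: 3.771% × 999.9 = 37.71 lb
Sums-versus-targets review per the reported batch figures, under the basis named above (every target is met by its sum inside rounding margins):
  TiO2: 296.0·0.9900 = 293.0 lb (target 293.1 lb)
  BaO: 348.8·0.7791 = 271.8 lb (target 271.8 lb)
  SiO2: 135.3·0.9949 + 288.9·0.6369 = 318.6 lb (target 318.6 lb)
  Al2O3: 135.3·0.003000 + 288.9·0.2715 = 78.84 lb (target 78.83 lb)
  Li2O: 288.9·0.07650 + 38.65·0.4038 = 37.71 lb (target 37.71 lb)
The glass-mass cross-check: net batch after ignition = 1000 lb (the targets, summed, come to 999.9 lb; versus the stated basis of 999.9 lb — a pure rounding effect).
Batch grand total — Σ batch = 1108 lb; the LOI term Σ batch·LOI equals 107.7 lb; the yield ratio, glass ÷ batch: 90.28%.

Revised batch per 999.9 lb melt:
  silica sand: 135.3 lb
  witherite: 348.8 lb
  rutile: 296.0 lb
  spodumene: 288.9 lb
  Li2CO3: 38.65 lb
Total batch = 1108 lb; LOI loss = 107.7 lb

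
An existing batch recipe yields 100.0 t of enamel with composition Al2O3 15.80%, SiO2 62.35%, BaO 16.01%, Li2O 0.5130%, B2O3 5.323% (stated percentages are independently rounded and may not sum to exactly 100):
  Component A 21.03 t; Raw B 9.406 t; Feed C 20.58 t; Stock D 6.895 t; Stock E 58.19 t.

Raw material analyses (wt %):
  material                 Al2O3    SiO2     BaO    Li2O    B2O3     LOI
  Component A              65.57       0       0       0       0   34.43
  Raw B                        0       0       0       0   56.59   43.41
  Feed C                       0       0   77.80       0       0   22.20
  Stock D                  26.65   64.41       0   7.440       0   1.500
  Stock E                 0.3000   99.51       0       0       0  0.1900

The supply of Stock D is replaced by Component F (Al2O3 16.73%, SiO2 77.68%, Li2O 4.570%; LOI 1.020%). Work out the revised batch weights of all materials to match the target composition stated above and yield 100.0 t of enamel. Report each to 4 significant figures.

The intermediate values are displayed, rounded to 4 significant digits, between the steps. The whole derivation runs at exact precision through every step — each reported value receives exactly one rounding. The derived quantities are re-derived in full precision (the yield, ignition loss, totals, glass mass, the five compositions) from the weighed amounts on 100.0 t of glass, as written in either problem or answer.
Target oxide masses per 100.0 t enamel:
  Al2O3: 15.80% × 100.0 = 15.80 t
  SiO2: 62.35% × 100.0 = 62.35 t
  BaO: 16.01% × 100.0 = 16.01 t
  Li2O: 0.5130% × 100.0 = 0.5130 t
  B2O3: 5.323% × 100.0 = 5.323 t
Mass-balance tally per oxide given the weights on record, per the basis as stated (target by target, the sums agree up to rounding of the answer):
  Al2O3: 20.99·0.6557 + 11.23·0.1673 + 53.89·0.003000 = 15.80 t (target 15.80 t)
  SiO2: 11.23·0.7768 + 53.89·0.9951 = 62.35 t (target 62.35 t)
  BaO: 20.58·0.7780 = 16.01 t (target 16.01 t)
  Li2O: 11.23·0.04570 = 0.5132 t (target 0.5130 t)
  B2O3: 9.406·0.5659 = 5.323 t (target 5.323 t)
Glass-mass closure: Σ batch − LOI loss = 100.0 t (the Σ of target masses is 100.0 t; the stated basis being 100.0 t — differing by rounding only).
Whole-batch sum: Σ batch = 116.1 t; Σ batch·LOI gives LOI loss = 16.10 t; yield, glass over the total, = 86.14%.

Revised batch per 100.0 t enamel:
  Component A: 20.99 t
  Raw B: 9.406 t
  Feed C: 20.58 t
  Component F: 11.23 t
  Stock E: 53.89 t
Total batch = 116.1 t; LOI loss = 16.10 t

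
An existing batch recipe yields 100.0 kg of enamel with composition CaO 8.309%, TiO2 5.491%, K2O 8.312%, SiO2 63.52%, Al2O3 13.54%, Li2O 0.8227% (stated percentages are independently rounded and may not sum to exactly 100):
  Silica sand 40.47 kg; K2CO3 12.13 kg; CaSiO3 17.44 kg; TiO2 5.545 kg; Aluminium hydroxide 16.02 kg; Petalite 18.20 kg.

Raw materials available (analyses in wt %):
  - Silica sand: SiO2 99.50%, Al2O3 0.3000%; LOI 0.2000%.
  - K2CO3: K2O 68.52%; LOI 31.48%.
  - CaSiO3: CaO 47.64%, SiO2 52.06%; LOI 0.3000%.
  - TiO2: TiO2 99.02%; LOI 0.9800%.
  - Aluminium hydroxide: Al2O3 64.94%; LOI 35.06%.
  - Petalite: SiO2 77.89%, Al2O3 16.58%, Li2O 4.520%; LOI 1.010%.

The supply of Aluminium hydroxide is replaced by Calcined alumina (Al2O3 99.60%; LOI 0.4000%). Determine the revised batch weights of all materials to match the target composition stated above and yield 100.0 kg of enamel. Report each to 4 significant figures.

Revised batch per 100.0 kg enamel:
  Silica sand: 40.47 kg
  K2CO3: 12.13 kg
  CaSiO3: 17.44 kg
  TiO2: 5.545 kg
  Calcined alumina: 10.44 kg
  Petalite: 18.20 kg
Total batch = 104.2 kg; LOI loss = 4.232 kg

Each numeric step keeps full precision at all times — in-progress results appear, rounded to 4 significant figures, within the worked lines — every reported result is rounded only once — all derived quantities, including six oxide percentages, net glass mass, yield, the totals, LOI, are re-derived starting from the weights per 100.0 kg of glass in full float precision as they appear in problem or answer.
Target oxide masses per 100.0 kg enamel:
  CaO: 8.309% × 100.0 = 8.309 kg
  TiO2: 5.491% × 100.0 = 5.491 kg
  K2O: 8.312% × 100.0 = 8.312 kg
  SiO2: 63.52% × 100.0 = 63.52 kg
  Al2O3: 13.54% × 100.0 = 13.54 kg
  Li2O: 0.8227% × 100.0 = 0.8227 kg
Per-oxide balance check from the weights as reported, relative to the basis at hand (sums match the target masses inside rounding margins):
  CaO: 17.44·0.4764 = 8.308 kg (target 8.309 kg)
  TiO2: 5.545·0.9902 = 5.491 kg (target 5.491 kg)
  K2O: 12.13·0.6852 = 8.311 kg (target 8.312 kg)
  SiO2: 40.47·0.9950 + 17.44·0.5206 + 18.20·0.7789 = 63.52 kg (target 63.52 kg)
  Al2O3: 40.47·0.003000 + 10.44·0.9960 + 18.20·0.1658 = 13.54 kg (target 13.54 kg)
  Li2O: 18.20·0.04520 = 0.8226 kg (target 0.8227 kg)
Glass-mass bookkeeping: Σ batch − LOI loss = 99.99 kg (the Σ of target masses is 99.99 kg; versus the stated basis of 100.0 kg — a pure rounding effect).
Adding the batch up: Σ batch = 104.2 kg; ignition loss, Σ(batch × LOI) = 4.232 kg; yield, glass over the total, = 95.94%.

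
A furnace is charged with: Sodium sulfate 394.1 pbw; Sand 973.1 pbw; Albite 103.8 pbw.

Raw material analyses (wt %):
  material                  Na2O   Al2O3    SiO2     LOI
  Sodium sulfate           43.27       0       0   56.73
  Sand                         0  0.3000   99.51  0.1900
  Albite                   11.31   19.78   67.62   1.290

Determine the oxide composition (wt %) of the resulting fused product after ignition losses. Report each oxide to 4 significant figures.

Glass mass = 1244 pbw (batch 1471 − LOI 226.8).
Composition: Na2O 14.65%, Al2O3 1.885%, SiO2 83.47%

Mid-chain values are printed rounded off to 4 significant digits across the worked steps. The working math keeps full precision in all steps. Every reported value receives exactly one rounding — the derived quantities are computed at exact precision (yield, totals, LOI, glass mass, the three compositions) from the weighed amounts per 1244 pbw of glass, as written in either problem or answer.
Delivered oxide masses:
  Na2O: 394.1·0.4327 + 103.8·0.1131 = 182.3 pbw
  Al2O3: 973.1·0.003000 + 103.8·0.1978 = 23.45 pbw
  SiO2: 973.1·0.9951 + 103.8·0.6762 = 1039 pbw
LOI: 394.1·0.5673 + 973.1·0.001900 + 103.8·0.01290 = 226.8 pbw
Glass mass = batch − LOI = 1471 − 226.8 = 1244 pbw (matching Σ of the oxides)
percent by weight: oxide/glass ×100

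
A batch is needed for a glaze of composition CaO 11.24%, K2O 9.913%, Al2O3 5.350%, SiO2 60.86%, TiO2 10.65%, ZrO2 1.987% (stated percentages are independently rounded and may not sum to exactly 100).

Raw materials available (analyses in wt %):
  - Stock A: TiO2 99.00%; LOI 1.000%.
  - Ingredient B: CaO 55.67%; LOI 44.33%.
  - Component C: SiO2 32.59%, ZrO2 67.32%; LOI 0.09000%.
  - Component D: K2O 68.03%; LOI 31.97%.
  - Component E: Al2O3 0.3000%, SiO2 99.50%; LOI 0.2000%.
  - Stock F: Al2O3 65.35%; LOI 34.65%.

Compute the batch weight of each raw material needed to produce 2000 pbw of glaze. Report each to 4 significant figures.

Every computation carries full float precision at each step; intermediates appear rounded to 4 significant figures as written; each reported result is rounded only once. Derived quantities, which include glass mass, totals, LOI, six oxide percentages, yield, are rebuilt in full precision, as set out in question or answer, using the weight values at 2000 pbw of glass.
Oxide-by-oxide targets in 2000 pbw glaze:
  CaO: 11.24% × 2000 = 224.8 pbw
  K2O: 9.913% × 2000 = 198.3 pbw
  Al2O3: 5.350% × 2000 = 107.0 pbw
  SiO2: 60.86% × 2000 = 1217 pbw
  TiO2: 10.65% × 2000 = 213.0 pbw
  ZrO2: 1.987% × 2000 = 39.74 pbw
A balance pass over the oxides, given the weights on record, at the basis given (sums match the target masses up to rounding of the answer):
  CaO: 403.8·0.5567 = 224.8 pbw (target 224.8 pbw)
  K2O: 291.4·0.6803 = 198.2 pbw (target 198.3 pbw)
  Al2O3: 1204·0.003000 + 158.2·0.6535 = 107.0 pbw (target 107.0 pbw)
  SiO2: 59.03·0.3259 + 1204·0.9950 = 1217 pbw (target 1217 pbw)
  TiO2: 215.2·0.9900 = 213.0 pbw (target 213.0 pbw)
  ZrO2: 59.03·0.6732 = 39.74 pbw (target 39.74 pbw)
Mass balance on the glass: batch Σ − ignition loss = 2000 pbw (oxide target masses add up to 2000 pbw; against the stated basis, 2000 pbw — gaps are rounding artifacts).
Whole-batch sum: Σ batch = 2332 pbw; ignition loss, Σ(batch × LOI) = 331.6 pbw; glass ÷ batch gives a yield of 85.78%.

Batch per 2000 pbw glaze:
  Stock A: 215.2 pbw
  Ingredient B: 403.8 pbw
  Component C: 59.03 pbw
  Component D: 291.4 pbw
  Component E: 1204 pbw
  Stock F: 158.2 pbw
Total batch = 2332 pbw; LOI loss = 331.6 pbw; yield = 85.78%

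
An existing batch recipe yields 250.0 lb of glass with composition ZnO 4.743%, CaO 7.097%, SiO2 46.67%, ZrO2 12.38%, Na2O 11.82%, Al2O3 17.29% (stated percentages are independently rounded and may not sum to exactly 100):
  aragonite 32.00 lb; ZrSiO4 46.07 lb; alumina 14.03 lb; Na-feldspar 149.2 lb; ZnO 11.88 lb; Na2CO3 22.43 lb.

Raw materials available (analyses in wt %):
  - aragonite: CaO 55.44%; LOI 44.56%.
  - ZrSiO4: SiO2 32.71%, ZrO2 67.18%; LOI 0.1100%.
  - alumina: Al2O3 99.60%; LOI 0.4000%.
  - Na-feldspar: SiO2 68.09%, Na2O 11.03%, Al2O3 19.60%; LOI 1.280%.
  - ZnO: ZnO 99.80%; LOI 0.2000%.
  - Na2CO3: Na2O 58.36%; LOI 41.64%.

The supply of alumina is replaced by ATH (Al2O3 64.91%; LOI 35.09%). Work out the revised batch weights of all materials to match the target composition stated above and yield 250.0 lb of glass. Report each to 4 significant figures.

Revised batch per 250.0 lb glass:
  aragonite: 32.00 lb
  ZrSiO4: 46.07 lb
  ATH: 21.53 lb
  Na-feldspar: 149.2 lb
  ZnO: 11.88 lb
  Na2CO3: 22.43 lb
Total batch = 283.1 lb; LOI loss = 33.14 lb

Each numeric step carries exact precision at each step. Mid-chain values are printed (rounded to 4 significant figures) between the steps. Each reported result takes a single rounding — all derived quantities (the six compositions, the yield, the totals, LOI, net glass mass) are rebuilt in exact precision using the weight values for 250.0 lb of glass as they appear in either problem or answer.
Oxide mass targets, per 250.0 lb glass:
  ZnO: 4.743% × 250.0 = 11.86 lb
  CaO: 7.097% × 250.0 = 17.74 lb
  SiO2: 46.67% × 250.0 = 116.7 lb
  ZrO2: 12.38% × 250.0 = 30.95 lb
  Na2O: 11.82% × 250.0 = 29.55 lb
  Al2O3: 17.29% × 250.0 = 43.22 lb
Mass-balance tally per oxide given the weights on record, for the quoted basis mass (each sum matches its target mass up to rounding of the answer):
  ZnO: 11.88·0.9980 = 11.86 lb (target 11.86 lb)
  CaO: 32.00·0.5544 = 17.74 lb (target 17.74 lb)
  SiO2: 46.07·0.3271 + 149.2·0.6809 = 116.7 lb (target 116.7 lb)
  ZrO2: 46.07·0.6718 = 30.95 lb (target 30.95 lb)
  Na2O: 149.2·0.1103 + 22.43·0.5836 = 29.55 lb (target 29.55 lb)
  Al2O3: 21.53·0.6491 + 149.2·0.1960 = 43.22 lb (target 43.22 lb)
Auditing the glass mass value: whole batch net of LOI = 250.0 lb (the targets, summed, come to 250.0 lb; stated basis 250.0 lb — any gap is answer rounding).
Summing the batch: Σ batch = 283.1 lb; LOI removed, Σ of batch·LOI: 33.14 lb; yield = glass ÷ total batch = 88.29%.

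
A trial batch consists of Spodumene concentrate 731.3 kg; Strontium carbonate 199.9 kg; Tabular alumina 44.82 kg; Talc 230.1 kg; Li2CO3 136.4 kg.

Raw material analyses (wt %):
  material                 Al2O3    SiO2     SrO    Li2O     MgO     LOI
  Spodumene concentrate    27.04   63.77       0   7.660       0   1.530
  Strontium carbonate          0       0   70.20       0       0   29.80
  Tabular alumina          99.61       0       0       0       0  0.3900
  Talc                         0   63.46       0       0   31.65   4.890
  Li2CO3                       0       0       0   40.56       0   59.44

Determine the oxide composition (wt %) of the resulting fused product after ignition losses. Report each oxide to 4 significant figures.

The intermediate values are printed with 4-significant-figure rounding across the worked steps. Each numeric step holds exact precision through every step — a single rounding finalizes every reported value. All derived quantities are recomputed at full precision (the totals, five oxide percentages, yield, net glass mass, LOI) starting from the weights per 1179 kg of glass as written in either problem or answer.
Oxide-by-oxide delivered mass:
  Al2O3: 731.3·0.2704 + 44.82·0.9961 = 242.4 kg
  SiO2: 731.3·0.6377 + 230.1·0.6346 = 612.4 kg
  SrO: 199.9·0.7020 = 140.3 kg
  Li2O: 731.3·0.07660 + 136.4·0.4056 = 111.3 kg
  MgO: 230.1·0.3165 = 72.83 kg
LOI: 731.3·0.01530 + 199.9·0.2980 + 44.82·0.003900 + 230.1·0.04890 + 136.4·0.5944 = 163.3 kg
Resulting glass, batch − LOI: 1343 − 163.3 = 1179 kg (= the summed oxide contributions)
each oxide over glass, ×100, is wt %

Glass mass = 1179 kg (batch 1343 − LOI 163.3).
Composition: Al2O3 20.55%, SiO2 51.93%, SrO 11.90%, Li2O 9.442%, MgO 6.176%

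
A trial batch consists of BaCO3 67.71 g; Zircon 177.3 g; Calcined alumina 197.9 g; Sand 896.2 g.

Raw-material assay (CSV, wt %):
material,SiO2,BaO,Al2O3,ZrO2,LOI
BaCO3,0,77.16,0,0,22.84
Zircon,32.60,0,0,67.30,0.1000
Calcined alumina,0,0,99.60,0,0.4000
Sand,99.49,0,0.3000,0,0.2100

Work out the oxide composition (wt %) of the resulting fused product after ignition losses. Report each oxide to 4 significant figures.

All arithmetic carries full precision from first step to last. Intermediates appear rounded off to 4 significant digits when written out. Every reported figure takes just one rounding — the derived quantities (the four compositions, the totals, glass mass, ignition loss, the yield) are re-derived at full float precision starting from the weights on 1321 g of glass as they appear in the question or the answer.
What the batch supplies per oxide:
  SiO2: 177.3·0.3260 + 896.2·0.9949 = 949.4 g
  BaO: 67.71·0.7716 = 52.25 g
  Al2O3: 197.9·0.9960 + 896.2·0.003000 = 199.8 g
  ZrO2: 177.3·0.6730 = 119.3 g
LOI: 67.71·0.2284 + 177.3·0.001000 + 197.9·0.004000 + 896.2·0.002100 = 18.32 g
batch − LOI leaves glass = 1339 − 18.32 = 1321 g (= Σ oxide masses)
oxide / glass × 100 gives the wt %

Glass mass = 1321 g (batch 1339 − LOI 18.32).
Composition: SiO2 71.88%, BaO 3.956%, Al2O3 15.13%, ZrO2 9.034%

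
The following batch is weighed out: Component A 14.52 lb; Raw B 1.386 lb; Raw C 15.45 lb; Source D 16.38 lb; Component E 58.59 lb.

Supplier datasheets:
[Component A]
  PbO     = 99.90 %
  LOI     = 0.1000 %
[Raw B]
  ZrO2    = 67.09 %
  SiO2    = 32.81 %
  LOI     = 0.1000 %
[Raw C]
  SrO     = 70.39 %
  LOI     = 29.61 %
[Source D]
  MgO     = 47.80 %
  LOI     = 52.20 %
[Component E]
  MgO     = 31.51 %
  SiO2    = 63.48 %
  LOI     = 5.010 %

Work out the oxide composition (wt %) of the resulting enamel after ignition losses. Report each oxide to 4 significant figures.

The whole derivation keeps exact precision in every operation — working values are displayed (rounded to 4 significant figures) in the printout — exactly one rounding lands on each reported number — the derived quantities are carried from the batch weights per 90.25 lb of glass in exact precision (glass mass, ignition loss, the five compositions, the totals, yield) exactly as printed in problem or answer.
What the batch supplies per oxide:
  SrO: 15.45·0.7039 = 10.88 lb
  MgO: 16.38·0.4780 + 58.59·0.3151 = 26.29 lb
  ZrO2: 1.386·0.6709 = 0.9299 lb
  PbO: 14.52·0.9990 = 14.51 lb
  SiO2: 1.386·0.3281 + 58.59·0.6348 = 37.65 lb
LOI: 14.52·0.001000 + 1.386·0.001000 + 15.45·0.2961 + 16.38·0.5220 + 58.59·0.05010 = 16.08 lb
batch − LOI leaves glass = 106.3 − 16.08 = 90.25 lb (= the summed oxide contributions)
percent by weight: oxide/glass ×100

Glass mass = 90.25 lb (batch 106.3 − LOI 16.08).
Composition: SrO 12.05%, MgO 29.13%, ZrO2 1.030%, PbO 16.07%, SiO2 41.72%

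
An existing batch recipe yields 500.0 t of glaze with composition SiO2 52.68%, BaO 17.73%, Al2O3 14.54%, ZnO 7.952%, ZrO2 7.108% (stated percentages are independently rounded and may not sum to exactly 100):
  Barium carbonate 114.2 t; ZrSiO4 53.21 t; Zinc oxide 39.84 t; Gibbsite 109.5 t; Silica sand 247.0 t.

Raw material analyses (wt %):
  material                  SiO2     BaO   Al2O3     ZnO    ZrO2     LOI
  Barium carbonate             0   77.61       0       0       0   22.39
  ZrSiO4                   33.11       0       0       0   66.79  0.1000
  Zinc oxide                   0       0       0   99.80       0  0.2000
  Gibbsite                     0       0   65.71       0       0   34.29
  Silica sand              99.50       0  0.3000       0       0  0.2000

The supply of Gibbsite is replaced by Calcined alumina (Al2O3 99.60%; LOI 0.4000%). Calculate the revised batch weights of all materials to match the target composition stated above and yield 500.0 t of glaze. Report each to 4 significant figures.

Every computation carries exact precision all the way through; mid-chain values appear (rounded to four significant digits) in the working — a single rounding yields every reported number. Derived quantities (five oxide percentages, net glass mass, LOI, the yield, totals) are rebuilt from the weighed amounts at 500.0 t of glass at full precision, as written in question or answer.
The oxide mass targets at 500.0 t glaze:
  SiO2: 52.68% × 500.0 = 263.4 t
  BaO: 17.73% × 500.0 = 88.65 t
  Al2O3: 14.54% × 500.0 = 72.70 t
  ZnO: 7.952% × 500.0 = 39.76 t
  ZrO2: 7.108% × 500.0 = 35.54 t
Balance tally, oxide-wise, per the reported batch figures, per the basis as stated (oxide sums agree with the targets exact up to rounding of places):
  SiO2: 53.21·0.3311 + 247.0·0.9950 = 263.4 t (target 263.4 t)
  BaO: 114.2·0.7761 = 88.63 t (target 88.65 t)
  Al2O3: 72.25·0.9960 + 247.0·0.003000 = 72.70 t (target 72.70 t)
  ZnO: 39.84·0.9980 = 39.76 t (target 39.76 t)
  ZrO2: 53.21·0.6679 = 35.54 t (target 35.54 t)
Glass-mass bookkeeping: total batch − LOI = 500.0 t (targets for the oxides total 500.0 t; with the basis standing at 500.0 t — deltas are rounding alone).
Whole-batch sum: Σ batch = 526.5 t; the LOI term Σ batch·LOI equals 26.49 t; the yield ratio, glass ÷ batch: 94.97%.

Revised batch per 500.0 t glaze:
  Barium carbonate: 114.2 t
  ZrSiO4: 53.21 t
  Zinc oxide: 39.84 t
  Calcined alumina: 72.25 t
  Silica sand: 247.0 t
Total batch = 526.5 t; LOI loss = 26.49 t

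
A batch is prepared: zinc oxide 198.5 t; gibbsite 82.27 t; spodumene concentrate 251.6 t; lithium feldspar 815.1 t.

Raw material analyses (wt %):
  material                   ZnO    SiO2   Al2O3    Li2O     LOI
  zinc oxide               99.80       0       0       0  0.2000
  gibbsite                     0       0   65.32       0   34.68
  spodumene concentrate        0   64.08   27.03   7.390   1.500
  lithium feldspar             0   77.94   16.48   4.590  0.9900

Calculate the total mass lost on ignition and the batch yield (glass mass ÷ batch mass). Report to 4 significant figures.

Intermediates are shown rounded to 4 significant figures when written out — all internal work carries full float precision at all times — every reported result takes just one rounding; the derived quantities (totals, net glass mass, LOI, yield, four oxide percentages) are carried in full precision starting from the weights for 1307 t of glass as given in the question or the answer.
Per-material ignition loss:
  zinc oxide: 198.5 × 0.002000 = 0.3970 t
  gibbsite: 82.27 × 0.3468 = 28.53 t
  spodumene concentrate: 251.6 × 0.01500 = 3.774 t
  lithium feldspar: 815.1 × 0.009900 = 8.069 t
Total LOI = 40.77 t
Glass = batch − LOI = 1347 − 40.77 = 1307 t

LOI loss = 40.77 t; glass = 1307 t; yield = 96.97%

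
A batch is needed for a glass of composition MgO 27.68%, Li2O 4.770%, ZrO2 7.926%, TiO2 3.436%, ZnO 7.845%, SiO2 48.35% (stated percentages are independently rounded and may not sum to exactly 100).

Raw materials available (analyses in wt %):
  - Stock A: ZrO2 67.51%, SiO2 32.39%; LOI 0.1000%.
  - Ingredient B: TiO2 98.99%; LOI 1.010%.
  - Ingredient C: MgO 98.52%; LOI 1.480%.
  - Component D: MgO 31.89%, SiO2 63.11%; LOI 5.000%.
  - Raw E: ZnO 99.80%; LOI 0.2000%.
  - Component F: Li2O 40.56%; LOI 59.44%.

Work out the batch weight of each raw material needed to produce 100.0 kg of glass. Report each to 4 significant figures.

Every computation runs at full float precision at every stage — values along the way are shown, rounded to four significant figures, at each printed step. Each reported value undergoes a single rounding; derived quantities, which include totals, yield, six oxide percentages, net glass mass, LOI, are re-derived in full float precision, as they appear in the problem or the answer, starting from the weights for 100.0 kg of glass.
The oxide mass targets at 100.0 kg glass:
  MgO: 27.68% × 100.0 = 27.68 kg
  Li2O: 4.770% × 100.0 = 4.770 kg
  ZrO2: 7.926% × 100.0 = 7.926 kg
  TiO2: 3.436% × 100.0 = 3.436 kg
  ZnO: 7.845% × 100.0 = 7.845 kg
  SiO2: 48.35% × 100.0 = 48.35 kg
Per-oxide balance check given the weights on record, per the basis as stated (sums match the target masses within answer rounding):
  MgO: 5.248·0.9852 + 70.59·0.3189 = 27.68 kg (target 27.68 kg)
  Li2O: 11.76·0.4056 = 4.770 kg (target 4.770 kg)
  ZrO2: 11.74·0.6751 = 7.926 kg (target 7.926 kg)
  TiO2: 3.471·0.9899 = 3.436 kg (target 3.436 kg)
  ZnO: 7.861·0.9980 = 7.845 kg (target 7.845 kg)
  SiO2: 11.74·0.3239 + 70.59·0.6311 = 48.35 kg (target 48.35 kg)
Glass-mass sanity pass: total charge less LOI = 100.0 kg (summing oxide targets gives 100.0 kg; the stated basis being 100.0 kg — gaps are rounding artifacts).
Batch total: Σ batch = 110.7 kg; LOI removed, Σ of batch·LOI: 10.66 kg; glass ÷ batch gives a yield of 90.37%.

Batch per 100.0 kg glass:
  Stock A: 11.74 kg
  Ingredient B: 3.471 kg
  Ingredient C: 5.248 kg
  Component D: 70.59 kg
  Raw E: 7.861 kg
  Component F: 11.76 kg
Total batch = 110.7 kg; LOI loss = 10.66 kg; yield = 90.37%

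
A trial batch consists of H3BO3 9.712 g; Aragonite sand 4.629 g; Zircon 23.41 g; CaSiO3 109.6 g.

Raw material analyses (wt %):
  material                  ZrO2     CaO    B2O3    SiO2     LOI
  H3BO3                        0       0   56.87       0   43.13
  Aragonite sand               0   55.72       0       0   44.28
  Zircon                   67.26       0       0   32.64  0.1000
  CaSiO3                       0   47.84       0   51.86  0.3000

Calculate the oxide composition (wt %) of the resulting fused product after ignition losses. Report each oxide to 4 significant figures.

Full precision is carried end to end. The intermediate values are shown rounded to four significant digits within the worked lines; every reported figure is rounded a single time. Derived quantities are recomputed starting from the weights at 140.8 g of glass at full precision (totals, the yield, net glass mass, the four compositions, LOI) as set out in either problem or answer.
Delivered oxide masses:
  ZrO2: 23.41·0.6726 = 15.75 g
  CaO: 4.629·0.5572 + 109.6·0.4784 = 55.01 g
  B2O3: 9.712·0.5687 = 5.523 g
  SiO2: 23.41·0.3264 + 109.6·0.5186 = 64.48 g
LOI: 9.712·0.4313 + 4.629·0.4428 + 23.41·0.001000 + 109.6·0.003000 = 6.591 g
Resulting glass, batch − LOI: 147.4 − 6.591 = 140.8 g (= the summed oxide contributions)
each wt % is 100 × oxide ÷ glass

Glass mass = 140.8 g (batch 147.4 − LOI 6.591).
Composition: ZrO2 11.19%, CaO 39.08%, B2O3 3.924%, SiO2 45.81%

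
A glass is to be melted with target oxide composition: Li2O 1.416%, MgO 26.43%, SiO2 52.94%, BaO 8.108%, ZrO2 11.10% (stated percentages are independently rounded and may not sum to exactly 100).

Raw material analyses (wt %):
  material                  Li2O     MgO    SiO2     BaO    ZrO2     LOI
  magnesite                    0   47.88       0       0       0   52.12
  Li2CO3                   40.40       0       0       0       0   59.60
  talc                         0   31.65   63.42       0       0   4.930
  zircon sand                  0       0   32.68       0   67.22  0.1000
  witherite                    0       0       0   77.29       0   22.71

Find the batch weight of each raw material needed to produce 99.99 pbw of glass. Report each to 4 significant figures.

The intermediate values are displayed, with 4-significant-figure rounding, on the page. Each numeric step runs at full precision all the way through; every reported figure is rounded only once — the derived quantities are recomputed in full precision (net glass mass, ignition loss, totals, the five compositions, yield) using the weight values per 99.99 pbw of glass exactly as printed in problem or answer.
The oxide mass targets at 99.99 pbw glass:
  Li2O: 1.416% × 99.99 = 1.416 pbw
  MgO: 26.43% × 99.99 = 26.43 pbw
  SiO2: 52.94% × 99.99 = 52.93 pbw
  BaO: 8.108% × 99.99 = 8.107 pbw
  ZrO2: 11.10% × 99.99 = 11.10 pbw
Sums-versus-targets review with the batch weights as given, under the basis named above (each sum matches its target mass given rounding of the digits):
  Li2O: 3.505·0.4040 = 1.416 pbw (target 1.416 pbw)
  MgO: 5.645·0.4788 + 74.96·0.3165 = 26.43 pbw (target 26.43 pbw)
  SiO2: 74.96·0.6342 + 16.51·0.3268 = 52.94 pbw (target 52.93 pbw)
  BaO: 10.49·0.7729 = 8.108 pbw (target 8.107 pbw)
  ZrO2: 16.51·0.6722 = 11.10 pbw (target 11.10 pbw)
Glass-mass bookkeeping: total charge less LOI = 99.98 pbw (targets for the oxides total 99.98 pbw; stated basis 99.99 pbw — deltas are rounding alone).
Batch grand total — Σ batch = 111.1 pbw; the LOI term Σ batch·LOI equals 11.13 pbw; glass ÷ batch gives a yield of 89.99%.

Batch per 99.99 pbw glass:
  magnesite: 5.645 pbw
  Li2CO3: 3.505 pbw
  talc: 74.96 pbw
  zircon sand: 16.51 pbw
  witherite: 10.49 pbw
Total batch = 111.1 pbw; LOI loss = 11.13 pbw; yield = 89.99%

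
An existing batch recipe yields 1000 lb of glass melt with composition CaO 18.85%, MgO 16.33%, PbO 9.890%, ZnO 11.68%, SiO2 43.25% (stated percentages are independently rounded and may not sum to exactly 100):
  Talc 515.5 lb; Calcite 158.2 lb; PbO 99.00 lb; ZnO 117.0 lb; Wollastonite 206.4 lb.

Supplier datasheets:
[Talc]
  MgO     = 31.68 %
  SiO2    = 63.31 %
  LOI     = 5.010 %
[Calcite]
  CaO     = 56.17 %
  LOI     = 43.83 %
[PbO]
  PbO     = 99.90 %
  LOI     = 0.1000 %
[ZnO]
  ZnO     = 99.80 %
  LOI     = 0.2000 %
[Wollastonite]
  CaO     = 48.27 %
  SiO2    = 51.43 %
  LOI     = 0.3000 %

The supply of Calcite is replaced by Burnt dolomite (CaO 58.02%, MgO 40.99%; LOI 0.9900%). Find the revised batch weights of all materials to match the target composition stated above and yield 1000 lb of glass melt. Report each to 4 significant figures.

Revised batch per 1000 lb glass melt:
  Talc: 430.2 lb
  Burnt dolomite: 65.87 lb
  PbO: 99.00 lb
  ZnO: 117.0 lb
  Wollastonite: 311.3 lb
Total batch = 1023 lb; LOI loss = 23.47 lb

The intermediate values appear, with 4-significant-figure rounding, in the printout. Exact precision is maintained at every stage. Every reported figure sees exactly one rounding. The derived quantities, which include LOI, the totals, the yield, five oxide percentages, glass mass, are rebuilt at full precision, as quoted within question or answer, from the weighed amounts per 1000 lb of glass.
Target oxide masses per 1000 lb glass melt:
  CaO: 18.85% × 1000 = 188.5 lb
  MgO: 16.33% × 1000 = 163.3 lb
  PbO: 9.890% × 1000 = 98.90 lb
  ZnO: 11.68% × 1000 = 116.8 lb
  SiO2: 43.25% × 1000 = 432.5 lb
Balance tally, oxide-wise, per the reported batch figures, per the basis as stated (target by target, the sums agree exact up to rounding of places):
  CaO: 65.87·0.5802 + 311.3·0.4827 = 188.5 lb (target 188.5 lb)
  MgO: 430.2·0.3168 + 65.87·0.4099 = 163.3 lb (target 163.3 lb)
  PbO: 99.00·0.9990 = 98.90 lb (target 98.90 lb)
  ZnO: 117.0·0.9980 = 116.8 lb (target 116.8 lb)
  SiO2: 430.2·0.6331 + 311.3·0.5143 = 432.5 lb (target 432.5 lb)
Glass-mass bookkeeping: the batch minus its LOI: 999.9 lb (oxide target masses add up to 1000 lb; versus the stated basis of 1000 lb — rounding explains the deltas).
Total batch = Σ batch = 1023 lb; LOI removed, Σ of batch·LOI: 23.47 lb; the yield ratio, glass ÷ batch: 97.71%.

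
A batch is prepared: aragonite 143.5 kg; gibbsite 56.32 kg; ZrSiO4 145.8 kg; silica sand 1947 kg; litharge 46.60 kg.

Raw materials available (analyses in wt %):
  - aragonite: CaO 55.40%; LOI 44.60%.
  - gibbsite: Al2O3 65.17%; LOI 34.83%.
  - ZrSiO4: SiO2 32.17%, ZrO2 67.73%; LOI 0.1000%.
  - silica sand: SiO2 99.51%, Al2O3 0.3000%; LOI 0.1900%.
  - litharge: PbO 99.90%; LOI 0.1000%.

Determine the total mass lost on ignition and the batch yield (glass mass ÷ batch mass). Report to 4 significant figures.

LOI loss = 87.51 kg; glass = 2252 kg; yield = 96.26%

Every computation maintains exact precision from start to finish — in-progress results are printed (rounded to four significant digits) alongside each step; every reported figure is rounded just once. Derived quantities, which include LOI, five oxide percentages, the yield, the totals, glass mass, are re-derived in full float precision, as set out in question or answer, from the batch weights for 2252 kg of glass.
Per-material ignition loss:
  aragonite: 143.5 × 0.4460 = 64.00 kg
  gibbsite: 56.32 × 0.3483 = 19.62 kg
  ZrSiO4: 145.8 × 0.001000 = 0.1458 kg
  silica sand: 1947 × 0.001900 = 3.699 kg
  litharge: 46.60 × 0.001000 = 0.04660 kg
Total LOI = 87.51 kg
Glass = batch − LOI = 2339 − 87.51 = 2252 kg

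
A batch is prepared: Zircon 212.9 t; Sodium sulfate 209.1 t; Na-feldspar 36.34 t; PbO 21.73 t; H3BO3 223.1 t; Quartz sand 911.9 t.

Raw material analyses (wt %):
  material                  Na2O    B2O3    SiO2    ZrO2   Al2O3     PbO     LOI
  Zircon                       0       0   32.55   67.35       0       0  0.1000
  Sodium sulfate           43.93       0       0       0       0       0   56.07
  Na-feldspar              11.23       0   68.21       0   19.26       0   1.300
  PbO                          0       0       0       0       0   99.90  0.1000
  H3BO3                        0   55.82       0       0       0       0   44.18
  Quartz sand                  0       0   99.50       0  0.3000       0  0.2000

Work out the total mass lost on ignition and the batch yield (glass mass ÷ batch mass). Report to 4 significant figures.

The intermediate values appear rounded off to 4 significant figures on the page; all internal work carries exact precision in all steps — every reported number is rounded once only; derived quantities are recomputed at full precision (glass mass, six oxide percentages, yield, ignition loss, totals) from the batch weights per 1397 t of glass, as written in problem or answer.
Each material's LOI contribution:
  Zircon: 212.9 × 0.001000 = 0.2129 t
  Sodium sulfate: 209.1 × 0.5607 = 117.2 t
  Na-feldspar: 36.34 × 0.01300 = 0.4724 t
  PbO: 21.73 × 0.001000 = 0.02173 t
  H3BO3: 223.1 × 0.4418 = 98.57 t
  Quartz sand: 911.9 × 0.002000 = 1.824 t
Total LOI = 218.3 t
Glass = batch − LOI = 1615 − 218.3 = 1397 t

LOI loss = 218.3 t; glass = 1397 t; yield = 86.48%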